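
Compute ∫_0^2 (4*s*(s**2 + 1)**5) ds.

5208

Let u = s**2 + 1, so du = 2*s ds. When s = 0, u = 1; when s = 2, u = 5.
The integral becomes 2·∫ u**5 du from 1 to 5, with antiderivative u**6/3.
Back in s: F(s) = (s**2 + 1)**6/3.
Then F(2) - F(0) = (15625/3) - (1/3) = 5208.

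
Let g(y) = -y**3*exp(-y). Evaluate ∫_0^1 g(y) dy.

-6 + 16*exp(-1)

Integrate by parts 3 times (u = y^3, dv = -exp(-y) dy).
An antiderivative is F(y) = (y**3 + 3*y**2 + 6*y + 6)*exp(-y).
Then F(1) - F(0) = (16*exp(-1)) - (6) = -6 + 16*exp(-1).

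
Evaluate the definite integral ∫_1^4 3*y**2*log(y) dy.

-21 + 128*log(2)

Integrate by parts once (u = ln y, dv = 3*y**2 dy).
An antiderivative is F(y) = y**3*(3*log(y) - 1)/3.
Then F(4) - F(1) = (-64/3 + 128*log(2)) - (-1/3) = -21 + 128*log(2).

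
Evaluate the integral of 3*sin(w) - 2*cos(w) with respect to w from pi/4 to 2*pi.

An antiderivative is F(w) = -2*sin(w) - 3*cos(w).
Then F(2*pi) - F(pi/4) = (-3) - (-5*sqrt(2)/2) = -3 + 5*sqrt(2)/2.

-3 + 5*sqrt(2)/2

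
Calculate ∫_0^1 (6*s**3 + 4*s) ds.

By the power rule, an antiderivative is F(s) = 3*s**4/2 + 2*s**2.
Then F(1) - F(0) = (7/2) - (0) = 7/2.

7/2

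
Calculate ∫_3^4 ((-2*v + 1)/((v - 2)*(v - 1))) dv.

Factor the denominator: v**2 - 3*v + 2 = (v - 1)(v - 2).
Partial fractions: (-2*v + 1)/((v - 2)*(v - 1)) = 1/(v - 1) - 3/(v - 2).
An antiderivative is F(v) = -3*log(v - 2) + log(v - 1).
Then F(4) - F(3) = (log(3/8)) - (log(2)) = log(3/16).

log(3/16)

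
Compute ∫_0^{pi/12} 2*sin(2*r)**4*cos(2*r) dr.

Let u = sin(2*r), so du = 2*cos(2*r) dr. When r = 0, u = 0; when r = pi/12, u = 1/2.
The integral becomes ∫ u**4 du from 0 to 1/2, with antiderivative u**5/5.
Back in r: F(r) = sin(2*r)**5/5.
Then F(pi/12) - F(0) = (1/160) - (0) = 1/160.

1/160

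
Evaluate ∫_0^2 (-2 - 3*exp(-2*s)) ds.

An antiderivative is F(s) = -2*s + 3*exp(-2*s)/2.
Then F(2) - F(0) = (-4 + 3*exp(-4)/2) - (3/2) = -11/2 + 3*exp(-4)/2.

-11/2 + 3*exp(-4)/2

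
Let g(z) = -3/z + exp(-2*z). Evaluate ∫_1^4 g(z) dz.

(-12*exp(8)*log(2) - 1 + exp(6))*exp(-8)/2

An antiderivative is F(z) = -3*log(z) - exp(-2*z)/2.
Then F(4) - F(1) = (-6*log(2) - exp(-8)/2) - (-exp(-2)/2) = (-12*exp(8)*log(2) - 1 + exp(6))*exp(-8)/2.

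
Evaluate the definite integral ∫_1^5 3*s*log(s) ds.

Integrate by parts once (u = ln s, dv = 3*s ds).
An antiderivative is F(s) = 3*s**2*(2*log(s) - 1)/4.
Then F(5) - F(1) = (-75/4 + 75*log(5)/2) - (-3/4) = -18 + 75*log(5)/2.

-18 + 75*log(5)/2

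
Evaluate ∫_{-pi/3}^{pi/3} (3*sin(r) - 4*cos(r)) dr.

-4*sqrt(3)

An antiderivative is F(r) = -4*sin(r) - 3*cos(r).
Then F(pi/3) - F(-pi/3) = (-2*sqrt(3) - 3/2) - (-3/2 + 2*sqrt(3)) = -4*sqrt(3).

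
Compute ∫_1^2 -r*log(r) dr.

Integrate by parts once (u = ln r, dv = -r dr).
An antiderivative is F(r) = -r**2*(2*log(r) - 1)/4.
Then F(2) - F(1) = (1 - log(4)) - (1/4) = 3/4 - log(4).

3/4 - log(4)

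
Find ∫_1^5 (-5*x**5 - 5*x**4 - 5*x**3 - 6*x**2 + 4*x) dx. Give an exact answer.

-17124

By the power rule, an antiderivative is F(x) = -5*x**6/6 - x**5 - 5*x**4/4 - 2*x**3 + 2*x**2.
Then F(5) - F(1) = (-205525/12) - (-37/12) = -17124.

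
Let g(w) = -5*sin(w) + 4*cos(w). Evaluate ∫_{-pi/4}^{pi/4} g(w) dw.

An antiderivative is F(w) = 4*sin(w) + 5*cos(w).
Then F(pi/4) - F(-pi/4) = (9*sqrt(2)/2) - (sqrt(2)/2) = 4*sqrt(2).

4*sqrt(2)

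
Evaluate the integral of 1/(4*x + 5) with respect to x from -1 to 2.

An antiderivative is F(x) = log(4*x + 5)/4.
Then F(2) - F(-1) = (log(13)/4) - (0) = log(13)/4.

log(13)/4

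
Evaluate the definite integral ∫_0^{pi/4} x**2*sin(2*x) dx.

Integrate by parts twice (u = x^2, dv = sin(2*x) dx).
An antiderivative is F(x) = -x**2*cos(2*x)/2 + x*sin(2*x)/2 + cos(2*x)/4.
Then F(pi/4) - F(0) = (pi/8) - (1/4) = -1/4 + pi/8.

-1/4 + pi/8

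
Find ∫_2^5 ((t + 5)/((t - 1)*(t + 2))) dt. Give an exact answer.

Factor the denominator: t**2 + t - 2 = (t + 2)(t - 1).
Partial fractions: (t + 5)/((t - 1)*(t + 2)) = -1/(t + 2) + 2/(t - 1).
An antiderivative is F(t) = 2*log(t - 1) - log(t + 2).
Then F(5) - F(2) = (log(16/7)) - (-log(4)) = log(64/7).

log(64/7)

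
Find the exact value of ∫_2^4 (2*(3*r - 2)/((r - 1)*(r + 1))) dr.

Factor the denominator: r**2 - 1 = (r + 1)(r - 1).
Partial fractions: 2*(3*r - 2)/((r - 1)*(r + 1)) = 5/(r + 1) + 1/(r - 1).
An antiderivative is F(r) = log(r - 1) + 5*log(r + 1).
Then F(4) - F(2) = (log(3) + 5*log(5)) - (5*log(3)) = -4*log(3) + 5*log(5).

-4*log(3) + 5*log(5)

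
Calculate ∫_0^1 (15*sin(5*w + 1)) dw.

Let u = 5*w + 1, so du = 5 dw. When w = 0, u = 1; when w = 1, u = 6.
The integral becomes 3·∫ sin(u) du from 1 to 6, with antiderivative -3*cos(u).
Back in w: F(w) = -3*cos(5*w + 1).
Then F(1) - F(0) = (-3*cos(6)) - (-3*cos(1)) = -3*cos(6) + 3*cos(1).

-3*cos(6) + 3*cos(1)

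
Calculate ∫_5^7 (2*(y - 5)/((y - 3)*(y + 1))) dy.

log(32/27)

Factor the denominator: y**2 - 2*y - 3 = (y + 1)(y - 3).
Partial fractions: 2*(y - 5)/((y - 3)*(y + 1)) = 3/(y + 1) - 1/(y - 3).
An antiderivative is F(y) = -log(y - 3) + 3*log(y + 1).
Then F(7) - F(5) = (7*log(2)) - (2*log(2) + 3*log(3)) = log(32/27).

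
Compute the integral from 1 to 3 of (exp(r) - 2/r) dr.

-exp(1) - log(9) + exp(3)

An antiderivative is F(r) = exp(r) - 2*log(r).
Then F(3) - F(1) = (-log(9) + exp(3)) - (exp(1)) = -exp(1) - log(9) + exp(3).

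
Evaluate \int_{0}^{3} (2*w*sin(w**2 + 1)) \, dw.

Let u = w**2 + 1, so du = 2*w dw. When w = 0, u = 1; when w = 3, u = 10.
The integral becomes ∫ sin(u) du from 1 to 10, with antiderivative -cos(u).
Back in w: F(w) = -cos(w**2 + 1).
Then F(3) - F(0) = (-cos(10)) - (-cos(1)) = cos(1) - cos(10).

cos(1) - cos(10)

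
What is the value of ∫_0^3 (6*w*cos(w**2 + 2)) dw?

Let u = w**2 + 2, so du = 2*w dw. When w = 0, u = 2; when w = 3, u = 11.
The integral becomes 3·∫ cos(u) du from 2 to 11, with antiderivative 3*sin(u).
Back in w: F(w) = 3*sin(w**2 + 2).
Then F(3) - F(0) = (3*sin(11)) - (3*sin(2)) = 3*sin(11) - 3*sin(2).

3*sin(11) - 3*sin(2)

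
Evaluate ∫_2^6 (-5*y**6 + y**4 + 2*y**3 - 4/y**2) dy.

-20755916/105

By the power rule, an antiderivative is F(y) = -5*y**7/7 + y**5/5 + y**4/2 + 4/y.
Then F(6) - F(2) = (-20763794/105) - (-2626/35) = -20755916/105.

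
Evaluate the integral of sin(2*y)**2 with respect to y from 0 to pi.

pi/2

Use the identity sin^2(2*y) = (1 - cos(4*y))/2.
An antiderivative is F(y) = y/2 - sin(4*y)/8.
Then F(pi) - F(0) = (pi/2) - (0) = pi/2.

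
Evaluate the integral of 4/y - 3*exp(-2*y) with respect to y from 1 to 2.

-3*exp(-2)/2 + 3*exp(-4)/2 + 4*log(2)

An antiderivative is F(y) = 4*log(y) + 3*exp(-2*y)/2.
Then F(2) - F(1) = (3*exp(-4)/2 + 4*log(2)) - (3*exp(-2)/2) = -3*exp(-2)/2 + 3*exp(-4)/2 + 4*log(2).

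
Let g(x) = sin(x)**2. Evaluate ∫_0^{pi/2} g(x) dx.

Use the identity sin^2(x) = (1 - cos(2*x))/2.
An antiderivative is F(x) = x/2 - sin(2*x)/4.
Then F(pi/2) - F(0) = (pi/4) - (0) = pi/4.

pi/4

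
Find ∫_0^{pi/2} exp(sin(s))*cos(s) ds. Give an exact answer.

-1 + E

Let u = sin(s), so du = cos(s) ds. When s = 0, u = 0; when s = pi/2, u = 1.
The integral becomes ∫ exp(u) du from 0 to 1, with antiderivative exp(u).
Back in s: F(s) = exp(sin(s)).
Then F(pi/2) - F(0) = (E) - (1) = -1 + E.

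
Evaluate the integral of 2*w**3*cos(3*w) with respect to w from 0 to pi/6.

-2*pi/27 + pi**3/324 + 4/27

Integrate by parts 3 times (u = w^3, dv = 2*cos(3*w) dw).
An antiderivative is F(w) = 2*w**3*sin(3*w)/3 + 2*w**2*cos(3*w)/3 - 4*w*sin(3*w)/9 - 4*cos(3*w)/27.
Then F(pi/6) - F(0) = (pi*(-24 + pi**2)/324) - (-4/27) = -2*pi/27 + pi**3/324 + 4/27.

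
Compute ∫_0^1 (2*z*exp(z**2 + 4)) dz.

Let u = z**2 + 4, so du = 2*z dz. When z = 0, u = 4; when z = 1, u = 5.
The integral becomes ∫ exp(u) du from 4 to 5, with antiderivative exp(u).
Back in z: F(z) = exp(z**2 + 4).
Then F(1) - F(0) = (exp(5)) - (exp(4)) = -exp(4) + exp(5).

-exp(4) + exp(5)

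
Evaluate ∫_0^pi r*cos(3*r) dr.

-2/9

Integrate by parts once (u = r, dv = cos(3*r) dr).
An antiderivative is F(r) = r*sin(3*r)/3 + cos(3*r)/9.
Then F(pi) - F(0) = (-1/9) - (1/9) = -2/9.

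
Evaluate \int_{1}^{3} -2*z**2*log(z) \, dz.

Integrate by parts once (u = ln z, dv = -2*z**2 dz).
An antiderivative is F(z) = -2*z**3*(3*log(z) - 1)/9.
Then F(3) - F(1) = (6 - 18*log(3)) - (2/9) = 52/9 - 18*log(3).

52/9 - 18*log(3)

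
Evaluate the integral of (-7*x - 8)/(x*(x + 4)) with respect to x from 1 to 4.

-19*log(2) + 5*log(5)

Factor the denominator: x**2 + 4*x = (x + 4)x.
Partial fractions: (-7*x - 8)/(x*(x + 4)) = -5/(x + 4) - 2/x.
An antiderivative is F(x) = -2*log(x) - 5*log(x + 4).
Then F(4) - F(1) = (-19*log(2)) - (-5*log(5)) = -19*log(2) + 5*log(5).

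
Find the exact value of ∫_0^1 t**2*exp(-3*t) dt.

2/27 - 17*exp(-3)/27

Integrate by parts twice (u = t^2, dv = exp(-3*t) dt).
An antiderivative is F(t) = (-9*t**2 - 6*t - 2)*exp(-3*t)/27.
Then F(1) - F(0) = (-17*exp(-3)/27) - (-2/27) = 2/27 - 17*exp(-3)/27.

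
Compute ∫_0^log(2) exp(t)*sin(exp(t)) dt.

Let u = exp(t), so du = exp(t) dt. When t = 0, u = 1; when t = log(2), u = 2.
The integral becomes ∫ sin(u) du from 1 to 2, with antiderivative -cos(u).
Back in t: F(t) = -cos(exp(t)).
Then F(log(2)) - F(0) = (-cos(2)) - (-cos(1)) = -cos(2) + cos(1).

-cos(2) + cos(1)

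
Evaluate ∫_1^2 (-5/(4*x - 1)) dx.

-5*log(7)/4 + 5*log(3)/4

An antiderivative is F(x) = -5*log(4*x - 1)/4.
Then F(2) - F(1) = (-5*log(7)/4) - (-5*log(3)/4) = -5*log(7)/4 + 5*log(3)/4.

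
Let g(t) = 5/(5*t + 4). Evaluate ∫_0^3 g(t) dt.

Let u = 5*t + 4, so du = 5 dt. When t = 0, u = 4; when t = 3, u = 19.
The integral becomes ∫ 1/u du from 4 to 19, with antiderivative log(u).
Back in t: F(t) = log(5*t + 4).
Then F(3) - F(0) = (log(19)) - (log(4)) = log(19/4).

log(19/4)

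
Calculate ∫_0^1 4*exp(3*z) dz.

An antiderivative is F(z) = 4*exp(3*z)/3.
Then F(1) - F(0) = (4*exp(3)/3) - (4/3) = -4/3 + 4*exp(3)/3.

-4/3 + 4*exp(3)/3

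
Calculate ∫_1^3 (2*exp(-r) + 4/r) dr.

An antiderivative is F(r) = 4*log(r) - 2*exp(-r).
Then F(3) - F(1) = (-2*exp(-3) + 4*log(3)) - (-2*exp(-1)) = -2*exp(-3) + 2*exp(-1) + 4*log(3).

-2*exp(-3) + 2*exp(-1) + 4*log(3)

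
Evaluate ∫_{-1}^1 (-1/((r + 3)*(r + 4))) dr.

log(5/6)

Factor the denominator: r**2 + 7*r + 12 = (r + 4)(r + 3).
Partial fractions: -1/((r + 3)*(r + 4)) = 1/(r + 4) - 1/(r + 3).
An antiderivative is F(r) = -log(r + 3) + log(r + 4).
Then F(1) - F(-1) = (log(5/4)) - (log(3/2)) = log(5/6).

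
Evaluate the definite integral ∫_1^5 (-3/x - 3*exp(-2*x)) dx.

An antiderivative is F(x) = -3*log(x) + 3*exp(-2*x)/2.
Then F(5) - F(1) = (-3*log(5) + 3*exp(-10)/2) - (3*exp(-2)/2) = -3*log(5) - 3*exp(-2)/2 + 3*exp(-10)/2.

-3*log(5) - 3*exp(-2)/2 + 3*exp(-10)/2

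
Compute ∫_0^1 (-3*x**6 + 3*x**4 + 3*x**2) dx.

41/35

By the power rule, an antiderivative is F(x) = -3*x**7/7 + 3*x**5/5 + x**3.
Then F(1) - F(0) = (41/35) - (0) = 41/35.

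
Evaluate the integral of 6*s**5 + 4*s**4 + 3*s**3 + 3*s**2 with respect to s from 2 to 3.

18031/20

By the power rule, an antiderivative is F(s) = s**6 + 4*s**5/5 + 3*s**4/4 + s**3.
Then F(3) - F(2) = (20223/20) - (548/5) = 18031/20.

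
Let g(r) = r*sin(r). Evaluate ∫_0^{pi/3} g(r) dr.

-pi/6 + sqrt(3)/2

Integrate by parts once (u = r, dv = sin(r) dr).
An antiderivative is F(r) = -r*cos(r) + sin(r).
Then F(pi/3) - F(0) = (-pi/6 + sqrt(3)/2) - (0) = -pi/6 + sqrt(3)/2.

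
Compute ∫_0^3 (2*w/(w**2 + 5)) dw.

Let u = w**2 + 5, so du = 2*w dw. When w = 0, u = 5; when w = 3, u = 14.
The integral becomes ∫ 1/u du from 5 to 14, with antiderivative log(u).
Back in w: F(w) = log(w**2 + 5).
Then F(3) - F(0) = (log(14)) - (log(5)) = log(14/5).

log(14/5)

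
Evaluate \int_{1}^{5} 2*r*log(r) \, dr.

Integrate by parts once (u = ln r, dv = 2*r dr).
An antiderivative is F(r) = r**2*(2*log(r) - 1)/2.
Then F(5) - F(1) = (-25/2 + 25*log(5)) - (-1/2) = -12 + 25*log(5).

-12 + 25*log(5)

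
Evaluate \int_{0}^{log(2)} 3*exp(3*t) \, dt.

Let u = exp(t), so du = exp(t) dt. When t = 0, u = 1; when t = log(2), u = 2.
The integral becomes 3·∫ u**2 du from 1 to 2, with antiderivative u**3.
Back in t: F(t) = exp(3*t).
Then F(log(2)) - F(0) = (8) - (1) = 7.

7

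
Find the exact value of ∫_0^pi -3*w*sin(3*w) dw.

-pi

Integrate by parts once (u = w, dv = -3*sin(3*w) dw).
An antiderivative is F(w) = w*cos(3*w) - sin(3*w)/3.
Then F(pi) - F(0) = (-pi) - (0) = -pi.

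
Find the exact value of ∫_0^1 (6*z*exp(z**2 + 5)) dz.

Let u = z**2 + 5, so du = 2*z dz. When z = 0, u = 5; when z = 1, u = 6.
The integral becomes 3·∫ exp(u) du from 5 to 6, with antiderivative 3*exp(u).
Back in z: F(z) = 3*exp(z**2 + 5).
Then F(1) - F(0) = (3*exp(6)) - (3*exp(5)) = -3*(1 - exp(1))*exp(5).

-3*(1 - exp(1))*exp(5)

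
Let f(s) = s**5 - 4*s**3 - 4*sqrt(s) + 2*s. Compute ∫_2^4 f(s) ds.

16*sqrt(2)/3 + 1268/3

By the power rule, an antiderivative is F(s) = s**6/6 - s**4 - 8*s**(3/2)/3 + s**2.
Then F(4) - F(2) = (1264/3) - (-16*sqrt(2)/3 - 4/3) = 16*sqrt(2)/3 + 1268/3.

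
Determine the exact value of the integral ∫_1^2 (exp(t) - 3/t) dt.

An antiderivative is F(t) = exp(t) - 3*log(t).
Then F(2) - F(1) = (-log(8) + exp(2)) - (exp(1)) = -exp(1) - log(8) + exp(2).

-exp(1) - log(8) + exp(2)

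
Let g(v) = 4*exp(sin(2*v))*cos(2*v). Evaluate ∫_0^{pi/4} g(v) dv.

Let u = sin(2*v), so du = 2*cos(2*v) dv. When v = 0, u = 0; when v = pi/4, u = 1.
The integral becomes 2·∫ exp(u) du from 0 to 1, with antiderivative 2*exp(u).
Back in v: F(v) = 2*exp(sin(2*v)).
Then F(pi/4) - F(0) = (2*E) - (2) = -2 + 2*E.

-2 + 2*E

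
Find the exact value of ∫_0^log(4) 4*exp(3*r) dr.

Let u = exp(r), so du = exp(r) dr. When r = 0, u = 1; when r = log(4), u = 4.
The integral becomes 4·∫ u**2 du from 1 to 4, with antiderivative 4*u**3/3.
Back in r: F(r) = 4*exp(3*r)/3.
Then F(log(4)) - F(0) = (256/3) - (4/3) = 84.

84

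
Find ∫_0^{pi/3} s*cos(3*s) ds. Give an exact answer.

Integrate by parts once (u = s, dv = cos(3*s) ds).
An antiderivative is F(s) = s*sin(3*s)/3 + cos(3*s)/9.
Then F(pi/3) - F(0) = (-1/9) - (1/9) = -2/9.

-2/9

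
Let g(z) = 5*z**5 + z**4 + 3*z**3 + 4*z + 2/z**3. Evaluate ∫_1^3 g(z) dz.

32938/45

By the power rule, an antiderivative is F(z) = 5*z**6/6 + z**5/5 + 3*z**4/4 + 2*z**2 - 1/z**2.
Then F(3) - F(1) = (132253/180) - (167/60) = 32938/45.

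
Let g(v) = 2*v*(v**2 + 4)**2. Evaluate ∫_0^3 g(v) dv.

711

Let u = v**2 + 4, so du = 2*v dv. When v = 0, u = 4; when v = 3, u = 13.
The integral becomes ∫ u**2 du from 4 to 13, with antiderivative u**3/3.
Back in v: F(v) = (v**2 + 4)**3/3.
Then F(3) - F(0) = (2197/3) - (64/3) = 711.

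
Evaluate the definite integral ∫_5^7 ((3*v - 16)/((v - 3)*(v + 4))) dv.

Factor the denominator: v**2 + v - 12 = (v + 4)(v - 3).
Partial fractions: (3*v - 16)/((v - 3)*(v + 4)) = 4/(v + 4) - 1/(v - 3).
An antiderivative is F(v) = -log(v - 3) + 4*log(v + 4).
Then F(7) - F(5) = (-2*log(2) + 4*log(11)) - (-log(2) + 8*log(3)) = -8*log(3) - log(2) + 4*log(11).

-8*log(3) - log(2) + 4*log(11)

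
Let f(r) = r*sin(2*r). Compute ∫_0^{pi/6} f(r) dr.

-pi/24 + sqrt(3)/8

Integrate by parts once (u = r, dv = sin(2*r) dr).
An antiderivative is F(r) = -r*cos(2*r)/2 + sin(2*r)/4.
Then F(pi/6) - F(0) = (-pi/24 + sqrt(3)/8) - (0) = -pi/24 + sqrt(3)/8.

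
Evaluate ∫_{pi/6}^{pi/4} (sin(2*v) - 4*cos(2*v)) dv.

An antiderivative is F(v) = -2*sin(2*v) - cos(2*v)/2.
Then F(pi/4) - F(pi/6) = (-2) - (-sqrt(3) - 1/4) = -7/4 + sqrt(3).

-7/4 + sqrt(3)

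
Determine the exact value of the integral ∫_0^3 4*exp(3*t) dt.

-4/3 + 4*exp(9)/3

An antiderivative is F(t) = 4*exp(3*t)/3.
Then F(3) - F(0) = (4*exp(9)/3) - (4/3) = -4/3 + 4*exp(9)/3.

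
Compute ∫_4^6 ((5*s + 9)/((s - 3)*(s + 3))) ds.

Factor the denominator: s**2 - 9 = (s + 3)(s - 3).
Partial fractions: (5*s + 9)/((s - 3)*(s + 3)) = 1/(s + 3) + 4/(s - 3).
An antiderivative is F(s) = 4*log(s - 3) + log(s + 3).
Then F(6) - F(4) = (6*log(3)) - (log(7)) = -log(7) + 6*log(3).

-log(7) + 6*log(3)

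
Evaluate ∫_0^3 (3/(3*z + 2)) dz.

log(11/2)

An antiderivative is F(z) = log(3*z + 2).
Then F(3) - F(0) = (log(11)) - (log(2)) = log(11/2).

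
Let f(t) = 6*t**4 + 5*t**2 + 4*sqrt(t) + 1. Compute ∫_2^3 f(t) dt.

By the power rule, an antiderivative is F(t) = 6*t**5/5 + 8*t**(3/2)/3 + 5*t**3/3 + t.
Then F(3) - F(2) = (8*sqrt(3) + 1698/5) - (16*sqrt(2)/3 + 806/15) = -16*sqrt(2)/3 + 8*sqrt(3) + 4288/15.

-16*sqrt(2)/3 + 8*sqrt(3) + 4288/15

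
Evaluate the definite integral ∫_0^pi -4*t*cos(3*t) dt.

8/9

Integrate by parts once (u = t, dv = -4*cos(3*t) dt).
An antiderivative is F(t) = -4*t*sin(3*t)/3 - 4*cos(3*t)/9.
Then F(pi) - F(0) = (4/9) - (-4/9) = 8/9.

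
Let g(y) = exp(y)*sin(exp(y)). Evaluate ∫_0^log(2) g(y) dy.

Let u = exp(y), so du = exp(y) dy. When y = 0, u = 1; when y = log(2), u = 2.
The integral becomes ∫ sin(u) du from 1 to 2, with antiderivative -cos(u).
Back in y: F(y) = -cos(exp(y)).
Then F(log(2)) - F(0) = (-cos(2)) - (-cos(1)) = -cos(2) + cos(1).

-cos(2) + cos(1)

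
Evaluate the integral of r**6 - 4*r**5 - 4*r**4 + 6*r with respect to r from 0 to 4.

-121936/105

By the power rule, an antiderivative is F(r) = r**7/7 - 2*r**6/3 - 4*r**5/5 + 3*r**2.
Then F(4) - F(0) = (-121936/105) - (0) = -121936/105.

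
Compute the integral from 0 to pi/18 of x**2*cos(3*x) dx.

-1/27 + pi**2/1944 + sqrt(3)*pi/162

Integrate by parts twice (u = x^2, dv = cos(3*x) dx).
An antiderivative is F(x) = x**2*sin(3*x)/3 + 2*x*cos(3*x)/9 - 2*sin(3*x)/27.
Then F(pi/18) - F(0) = (-1/27 + pi**2/1944 + sqrt(3)*pi/162) - (0) = -1/27 + pi**2/1944 + sqrt(3)*pi/162.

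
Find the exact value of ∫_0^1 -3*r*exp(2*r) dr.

Integrate by parts once (u = r, dv = -3*exp(2*r) dr).
An antiderivative is F(r) = (-6*r + 3)*exp(2*r)/4.
Then F(1) - F(0) = (-3*exp(2)/4) - (3/4) = -3*exp(2)/4 - 3/4.

-3*exp(2)/4 - 3/4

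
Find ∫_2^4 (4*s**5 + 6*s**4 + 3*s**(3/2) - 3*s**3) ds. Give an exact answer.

18684/5 - 24*sqrt(2)/5

By the power rule, an antiderivative is F(s) = 2*s**6/3 + 6*s**(5/2)/5 + 6*s**5/5 - 3*s**4/4.
Then F(4) - F(2) = (57088/15) - (24*sqrt(2)/5 + 1036/15) = 18684/5 - 24*sqrt(2)/5.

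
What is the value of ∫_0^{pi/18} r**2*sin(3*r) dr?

-2/27 - sqrt(3)*pi**2/1944 + pi/162 + sqrt(3)/27

Integrate by parts twice (u = r^2, dv = sin(3*r) dr).
An antiderivative is F(r) = -r**2*cos(3*r)/3 + 2*r*sin(3*r)/9 + 2*cos(3*r)/27.
Then F(pi/18) - F(0) = (-sqrt(3)*pi**2/1944 + pi/162 + sqrt(3)/27) - (2/27) = -2/27 - sqrt(3)*pi**2/1944 + pi/162 + sqrt(3)/27.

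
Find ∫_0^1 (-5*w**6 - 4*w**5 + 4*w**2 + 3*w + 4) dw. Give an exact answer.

By the power rule, an antiderivative is F(w) = -5*w**7/7 - 2*w**6/3 + 4*w**3/3 + 3*w**2/2 + 4*w.
Then F(1) - F(0) = (229/42) - (0) = 229/42.

229/42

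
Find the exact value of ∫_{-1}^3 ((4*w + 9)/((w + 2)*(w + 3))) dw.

log(5) + 3*log(3)

Factor the denominator: w**2 + 5*w + 6 = (w + 3)(w + 2).
Partial fractions: (4*w + 9)/((w + 2)*(w + 3)) = 3/(w + 3) + 1/(w + 2).
An antiderivative is F(w) = log(w + 2) + 3*log(w + 3).
Then F(3) - F(-1) = (log(5) + 3*log(2) + 3*log(3)) - (log(8)) = log(5) + 3*log(3).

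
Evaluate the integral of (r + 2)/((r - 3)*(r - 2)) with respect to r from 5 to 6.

-13*log(2) + 9*log(3)

Factor the denominator: r**2 - 5*r + 6 = (r - 2)(r - 3).
Partial fractions: (r + 2)/((r - 3)*(r - 2)) = -4/(r - 2) + 5/(r - 3).
An antiderivative is F(r) = 5*log(r - 3) - 4*log(r - 2).
Then F(6) - F(5) = (-8*log(2) + 5*log(3)) - (log(32/81)) = -13*log(2) + 9*log(3).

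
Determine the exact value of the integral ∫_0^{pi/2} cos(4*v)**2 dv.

Use the identity cos^2(4*v) = (1 + cos(8*v))/2.
An antiderivative is F(v) = v/2 + sin(8*v)/16.
Then F(pi/2) - F(0) = (pi/4) - (0) = pi/4.

pi/4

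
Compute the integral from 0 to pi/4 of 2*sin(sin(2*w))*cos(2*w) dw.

1 - cos(1)

Let u = sin(2*w), so du = 2*cos(2*w) dw. When w = 0, u = 0; when w = pi/4, u = 1.
The integral becomes ∫ sin(u) du from 0 to 1, with antiderivative -cos(u).
Back in w: F(w) = -cos(sin(2*w)).
Then F(pi/4) - F(0) = (-cos(1)) - (-1) = 1 - cos(1).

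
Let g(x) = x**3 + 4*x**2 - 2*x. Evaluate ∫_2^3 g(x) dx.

439/12

By the power rule, an antiderivative is F(x) = x**4/4 + 4*x**3/3 - x**2.
Then F(3) - F(2) = (189/4) - (32/3) = 439/12.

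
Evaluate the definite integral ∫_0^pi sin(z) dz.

2

An antiderivative is F(z) = -cos(z).
Then F(pi) - F(0) = (1) - (-1) = 2.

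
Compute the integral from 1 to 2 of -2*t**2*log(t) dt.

14/9 - 16*log(2)/3

Integrate by parts once (u = ln t, dv = -2*t**2 dt).
An antiderivative is F(t) = -2*t**3*(3*log(t) - 1)/9.
Then F(2) - F(1) = (16/9 - 16*log(2)/3) - (2/9) = 14/9 - 16*log(2)/3.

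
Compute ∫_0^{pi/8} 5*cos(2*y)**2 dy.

5/8 + 5*pi/16

Use the identity cos^2(2*y) = (1 + cos(4*y))/2.
An antiderivative is F(y) = 5*y/2 + 5*sin(4*y)/8.
Then F(pi/8) - F(0) = (5/8 + 5*pi/16) - (0) = 5/8 + 5*pi/16.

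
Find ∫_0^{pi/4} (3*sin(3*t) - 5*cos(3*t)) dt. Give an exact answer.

1 - sqrt(2)/3

An antiderivative is F(t) = -5*sin(3*t)/3 - cos(3*t).
Then F(pi/4) - F(0) = (-sqrt(2)/3) - (-1) = 1 - sqrt(2)/3.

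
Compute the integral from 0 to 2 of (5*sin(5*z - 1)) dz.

Let u = 5*z - 1, so du = 5 dz. When z = 0, u = -1; when z = 2, u = 9.
The integral becomes ∫ sin(u) du from -1 to 9, with antiderivative -cos(u).
Back in z: F(z) = -cos(5*z - 1).
Then F(2) - F(0) = (-cos(9)) - (-cos(1)) = cos(1) - cos(9).

cos(1) - cos(9)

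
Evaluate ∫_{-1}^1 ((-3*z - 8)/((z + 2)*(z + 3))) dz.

Factor the denominator: z**2 + 5*z + 6 = (z + 3)(z + 2).
Partial fractions: (-3*z - 8)/((z + 2)*(z + 3)) = -1/(z + 3) - 2/(z + 2).
An antiderivative is F(z) = -2*log(z + 2) - log(z + 3).
Then F(1) - F(-1) = (-log(36)) - (-log(2)) = -log(18).

-log(18)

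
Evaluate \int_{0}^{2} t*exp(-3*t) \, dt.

(-7 + exp(6))*exp(-6)/9

Integrate by parts once (u = t, dv = exp(-3*t) dt).
An antiderivative is F(t) = (-3*t - 1)*exp(-3*t)/9.
Then F(2) - F(0) = (-7*exp(-6)/9) - (-1/9) = (-7 + exp(6))*exp(-6)/9.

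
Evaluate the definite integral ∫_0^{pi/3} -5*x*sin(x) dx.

Integrate by parts once (u = x, dv = -5*sin(x) dx).
An antiderivative is F(x) = 5*x*cos(x) - 5*sin(x).
Then F(pi/3) - F(0) = (-5*sqrt(3)/2 + 5*pi/6) - (0) = -5*sqrt(3)/2 + 5*pi/6.

-5*sqrt(3)/2 + 5*pi/6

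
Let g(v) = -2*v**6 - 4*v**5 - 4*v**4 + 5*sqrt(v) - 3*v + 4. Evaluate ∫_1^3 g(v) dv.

By the power rule, an antiderivative is F(v) = -2*v**7/7 - 2*v**6/3 - 4*v**5/5 + 10*v**(3/2)/3 - 3*v**2/2 + 4*v.
Then F(3) - F(1) = (-91473/70 + 10*sqrt(3)) - (857/210) = -137638/105 + 10*sqrt(3).

-137638/105 + 10*sqrt(3)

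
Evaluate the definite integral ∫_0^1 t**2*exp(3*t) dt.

Integrate by parts twice (u = t^2, dv = exp(3*t) dt).
An antiderivative is F(t) = (9*t**2 - 6*t + 2)*exp(3*t)/27.
Then F(1) - F(0) = (5*exp(3)/27) - (2/27) = -2/27 + 5*exp(3)/27.

-2/27 + 5*exp(3)/27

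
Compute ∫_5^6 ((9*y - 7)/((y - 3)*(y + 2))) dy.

Factor the denominator: y**2 - y - 6 = (y + 2)(y - 3).
Partial fractions: (9*y - 7)/((y - 3)*(y + 2)) = 5/(y + 2) + 4/(y - 3).
An antiderivative is F(y) = 4*log(y - 3) + 5*log(y + 2).
Then F(6) - F(5) = (4*log(3) + 15*log(2)) - (4*log(2) + 5*log(7)) = -5*log(7) + 4*log(3) + 11*log(2).

-5*log(7) + 4*log(3) + 11*log(2)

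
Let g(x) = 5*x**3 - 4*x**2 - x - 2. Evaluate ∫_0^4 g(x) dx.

By the power rule, an antiderivative is F(x) = 5*x**4/4 - 4*x**3/3 - x**2/2 - 2*x.
Then F(4) - F(0) = (656/3) - (0) = 656/3.

656/3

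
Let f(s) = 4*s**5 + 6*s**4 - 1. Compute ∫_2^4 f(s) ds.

By the power rule, an antiderivative is F(s) = 2*s**6/3 + 6*s**5/5 - s.
Then F(4) - F(2) = (59332/15) - (1186/15) = 19382/5.

19382/5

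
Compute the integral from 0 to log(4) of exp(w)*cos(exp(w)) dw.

Let u = exp(w), so du = exp(w) dw. When w = 0, u = 1; when w = log(4), u = 4.
The integral becomes ∫ cos(u) du from 1 to 4, with antiderivative sin(u).
Back in w: F(w) = sin(exp(w)).
Then F(log(4)) - F(0) = (sin(4)) - (sin(1)) = -sin(1) + sin(4).

-sin(1) + sin(4)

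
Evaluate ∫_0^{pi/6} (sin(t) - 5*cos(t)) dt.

-3/2 - sqrt(3)/2

An antiderivative is F(t) = -5*sin(t) - cos(t).
Then F(pi/6) - F(0) = (-5/2 - sqrt(3)/2) - (-1) = -3/2 - sqrt(3)/2.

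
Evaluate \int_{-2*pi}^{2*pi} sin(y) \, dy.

An antiderivative is F(y) = -cos(y).
Then F(2*pi) - F(-2*pi) = (-1) - (-1) = 0.

0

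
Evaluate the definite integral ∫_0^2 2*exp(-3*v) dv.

2/3 - 2*exp(-6)/3

An antiderivative is F(v) = -2*exp(-3*v)/3.
Then F(2) - F(0) = (-2*exp(-6)/3) - (-2/3) = 2/3 - 2*exp(-6)/3.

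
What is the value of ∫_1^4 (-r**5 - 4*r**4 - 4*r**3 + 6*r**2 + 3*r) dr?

-8037/5

By the power rule, an antiderivative is F(r) = -r**6/6 - 4*r**5/5 - r**4 + 2*r**3 + 3*r**2/2.
Then F(4) - F(1) = (-24088/15) - (23/15) = -8037/5.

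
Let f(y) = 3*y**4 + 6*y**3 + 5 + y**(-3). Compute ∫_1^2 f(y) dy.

By the power rule, an antiderivative is F(y) = 3*y**5/5 + 3*y**4/2 + 5*y - 1/(2*y**2).
Then F(2) - F(1) = (2123/40) - (33/5) = 1859/40.

1859/40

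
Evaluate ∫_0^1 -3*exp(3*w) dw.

1 - exp(3)

An antiderivative is F(w) = -exp(3*w).
Then F(1) - F(0) = (-exp(3)) - (-1) = 1 - exp(3).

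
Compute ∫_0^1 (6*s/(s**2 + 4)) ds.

-6*log(2) + 3*log(5)

Let u = s**2 + 4, so du = 2*s ds. When s = 0, u = 4; when s = 1, u = 5.
The integral becomes 3·∫ 1/u du from 4 to 5, with antiderivative 3*log(u).
Back in s: F(s) = 3*log(s**2 + 4).
Then F(1) - F(0) = (3*log(5)) - (log(64)) = -6*log(2) + 3*log(5).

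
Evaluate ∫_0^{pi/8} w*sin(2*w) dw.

sqrt(2)*(4 - pi)/32

Integrate by parts once (u = w, dv = sin(2*w) dw).
An antiderivative is F(w) = -w*cos(2*w)/2 + sin(2*w)/4.
Then F(pi/8) - F(0) = (sqrt(2)*(4 - pi)/32) - (0) = sqrt(2)*(4 - pi)/32.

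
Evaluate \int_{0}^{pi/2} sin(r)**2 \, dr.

Use the identity sin^2(r) = (1 - cos(2*r))/2.
An antiderivative is F(r) = r/2 - sin(2*r)/4.
Then F(pi/2) - F(0) = (pi/4) - (0) = pi/4.

pi/4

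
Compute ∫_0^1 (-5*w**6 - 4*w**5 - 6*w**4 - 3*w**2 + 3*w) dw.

-437/210

By the power rule, an antiderivative is F(w) = -5*w**7/7 - 2*w**6/3 - 6*w**5/5 - w**3 + 3*w**2/2.
Then F(1) - F(0) = (-437/210) - (0) = -437/210.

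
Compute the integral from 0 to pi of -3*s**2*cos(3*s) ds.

2*pi/3

Integrate by parts twice (u = s^2, dv = -3*cos(3*s) ds).
An antiderivative is F(s) = -s**2*sin(3*s) - 2*s*cos(3*s)/3 + 2*sin(3*s)/9.
Then F(pi) - F(0) = (2*pi/3) - (0) = 2*pi/3.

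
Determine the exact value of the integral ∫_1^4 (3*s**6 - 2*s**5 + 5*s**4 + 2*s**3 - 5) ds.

95085/14

By the power rule, an antiderivative is F(s) = 3*s**7/7 - s**6/3 + s**5 + s**4/2 - 5*s.
Then F(4) - F(1) = (142556/21) - (-143/42) = 95085/14.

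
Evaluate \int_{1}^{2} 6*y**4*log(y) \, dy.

-186/25 + 192*log(2)/5

Integrate by parts once (u = ln y, dv = 6*y**4 dy).
An antiderivative is F(y) = 6*y**5*(5*log(y) - 1)/25.
Then F(2) - F(1) = (-192/25 + 192*log(2)/5) - (-6/25) = -186/25 + 192*log(2)/5.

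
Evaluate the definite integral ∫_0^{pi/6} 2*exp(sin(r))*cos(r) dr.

-2 + 2*exp(1/2)

Let u = sin(r), so du = cos(r) dr. When r = 0, u = 0; when r = pi/6, u = 1/2.
The integral becomes 2·∫ exp(u) du from 0 to 1/2, with antiderivative 2*exp(u).
Back in r: F(r) = 2*exp(sin(r)).
Then F(pi/6) - F(0) = (2*exp(1/2)) - (2) = -2 + 2*exp(1/2).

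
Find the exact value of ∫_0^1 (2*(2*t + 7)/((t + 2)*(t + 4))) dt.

-5*log(2) + log(5) + 3*log(3)

Factor the denominator: t**2 + 6*t + 8 = (t + 4)(t + 2).
Partial fractions: 2*(2*t + 7)/((t + 2)*(t + 4)) = 1/(t + 4) + 3/(t + 2).
An antiderivative is F(t) = 3*log(t + 2) + log(t + 4).
Then F(1) - F(0) = (log(5) + 3*log(3)) - (log(32)) = -5*log(2) + log(5) + 3*log(3).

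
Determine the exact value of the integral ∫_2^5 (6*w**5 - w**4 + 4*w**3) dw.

By the power rule, an antiderivative is F(w) = w**6 - w**5/5 + w**4.
Then F(5) - F(2) = (15625) - (368/5) = 77757/5.

77757/5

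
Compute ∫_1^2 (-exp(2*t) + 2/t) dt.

-exp(4)/2 + log(4) + exp(2)/2

An antiderivative is F(t) = -exp(2*t)/2 + 2*log(t).
Then F(2) - F(1) = (-exp(4)/2 + log(4)) - (-exp(2)/2) = -exp(4)/2 + log(4) + exp(2)/2.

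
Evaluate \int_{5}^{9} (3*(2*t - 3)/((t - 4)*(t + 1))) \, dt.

Factor the denominator: t**2 - 3*t - 4 = (t + 1)(t - 4).
Partial fractions: 3*(2*t - 3)/((t - 4)*(t + 1)) = 3/(t + 1) + 3/(t - 4).
An antiderivative is F(t) = 3*log(t - 4) + 3*log(t + 1).
Then F(9) - F(5) = (3*log(2) + 6*log(5)) - (3*log(2) + 3*log(3)) = -3*log(3) + 6*log(5).

-3*log(3) + 6*log(5)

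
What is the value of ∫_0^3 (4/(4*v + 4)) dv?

An antiderivative is F(v) = log(4*v + 4).
Then F(3) - F(0) = (log(16)) - (log(4)) = log(4).

log(4)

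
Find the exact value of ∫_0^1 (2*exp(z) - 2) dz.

An antiderivative is F(z) = -2*z + 2*exp(z).
Then F(1) - F(0) = (-2 + 2*E) - (2) = -4 + 2*E.

-4 + 2*E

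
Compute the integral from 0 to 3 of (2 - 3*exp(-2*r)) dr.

3*exp(-6)/2 + 9/2

An antiderivative is F(r) = 2*r + 3*exp(-2*r)/2.
Then F(3) - F(0) = (3*exp(-6)/2 + 6) - (3/2) = 3*exp(-6)/2 + 9/2.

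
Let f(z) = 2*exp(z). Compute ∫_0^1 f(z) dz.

-2 + 2*E

An antiderivative is F(z) = 2*exp(z).
Then F(1) - F(0) = (2*E) - (2) = -2 + 2*E.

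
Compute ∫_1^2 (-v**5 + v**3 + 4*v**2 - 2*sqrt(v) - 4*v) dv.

By the power rule, an antiderivative is F(v) = -v**6/6 + v**4/4 - 4*v**(3/2)/3 + 4*v**3/3 - 2*v**2.
Then F(2) - F(1) = (-4 - 8*sqrt(2)/3) - (-23/12) = -8*sqrt(2)/3 - 25/12.

-8*sqrt(2)/3 - 25/12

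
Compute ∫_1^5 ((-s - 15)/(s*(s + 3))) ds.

-5*log(5) + 4*log(2)

Factor the denominator: s**2 + 3*s = (s + 3)s.
Partial fractions: (-s - 15)/(s*(s + 3)) = 4/(s + 3) - 5/s.
An antiderivative is F(s) = -5*log(s) + 4*log(s + 3).
Then F(5) - F(1) = (-5*log(5) + 12*log(2)) - (8*log(2)) = -5*log(5) + 4*log(2).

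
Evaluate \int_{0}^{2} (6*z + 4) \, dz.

20

By the power rule, an antiderivative is F(z) = 3*z**2 + 4*z.
Then F(2) - F(0) = (20) - (0) = 20.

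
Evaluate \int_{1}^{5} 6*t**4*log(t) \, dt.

Integrate by parts once (u = ln t, dv = 6*t**4 dt).
An antiderivative is F(t) = 6*t**5*(5*log(t) - 1)/25.
Then F(5) - F(1) = (-750 + 3750*log(5)) - (-6/25) = -18744/25 + 3750*log(5).

-18744/25 + 3750*log(5)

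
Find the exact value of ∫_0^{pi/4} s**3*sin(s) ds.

sqrt(2)*(-384 - pi**3 + 12*pi**2 + 96*pi)/128

Integrate by parts 3 times (u = s^3, dv = sin(s) ds).
An antiderivative is F(s) = -s**3*cos(s) + 3*s**2*sin(s) + 6*s*cos(s) - 6*sin(s).
Then F(pi/4) - F(0) = (sqrt(2)*(-384 - pi**3 + 12*pi**2 + 96*pi)/128) - (0) = sqrt(2)*(-384 - pi**3 + 12*pi**2 + 96*pi)/128.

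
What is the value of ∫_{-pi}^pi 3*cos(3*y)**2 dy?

3*pi

Use the identity cos^2(3*y) = (1 + cos(6*y))/2.
An antiderivative is F(y) = 3*y/2 + sin(6*y)/4.
Then F(pi) - F(-pi) = (3*pi/2) - (-3*pi/2) = 3*pi.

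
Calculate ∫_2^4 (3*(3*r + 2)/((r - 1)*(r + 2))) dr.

-4*log(2) + 9*log(3)

Factor the denominator: r**2 + r - 2 = (r + 2)(r - 1).
Partial fractions: 3*(3*r + 2)/((r - 1)*(r + 2)) = 4/(r + 2) + 5/(r - 1).
An antiderivative is F(r) = 5*log(r - 1) + 4*log(r + 2).
Then F(4) - F(2) = (4*log(2) + 9*log(3)) - (8*log(2)) = -4*log(2) + 9*log(3).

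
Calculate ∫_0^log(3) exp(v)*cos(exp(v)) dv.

-sin(1) + sin(3)

Let u = exp(v), so du = exp(v) dv. When v = 0, u = 1; when v = log(3), u = 3.
The integral becomes ∫ cos(u) du from 1 to 3, with antiderivative sin(u).
Back in v: F(v) = sin(exp(v)).
Then F(log(3)) - F(0) = (sin(3)) - (sin(1)) = -sin(1) + sin(3).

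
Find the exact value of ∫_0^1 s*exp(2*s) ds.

Integrate by parts once (u = s, dv = exp(2*s) ds).
An antiderivative is F(s) = (2*s - 1)*exp(2*s)/4.
Then F(1) - F(0) = (exp(2)/4) - (-1/4) = 1/4 + exp(2)/4.

1/4 + exp(2)/4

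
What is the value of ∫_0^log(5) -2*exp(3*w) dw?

An antiderivative is F(w) = -2*exp(3*w)/3.
Then F(log(5)) - F(0) = (-250/3) - (-2/3) = -248/3.

-248/3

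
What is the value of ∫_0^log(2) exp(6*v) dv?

Let u = exp(v), so du = exp(v) dv. When v = 0, u = 1; when v = log(2), u = 2.
The integral becomes ∫ u**5 du from 1 to 2, with antiderivative u**6/6.
Back in v: F(v) = exp(6*v)/6.
Then F(log(2)) - F(0) = (32/3) - (1/6) = 21/2.

21/2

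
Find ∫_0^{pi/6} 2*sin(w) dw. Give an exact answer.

An antiderivative is F(w) = -2*cos(w).
Then F(pi/6) - F(0) = (-sqrt(3)) - (-2) = 2 - sqrt(3).

2 - sqrt(3)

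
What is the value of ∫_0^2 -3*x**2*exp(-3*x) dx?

-2/9 + 50*exp(-6)/9

Integrate by parts twice (u = x^2, dv = -3*exp(-3*x) dx).
An antiderivative is F(x) = (9*x**2 + 6*x + 2)*exp(-3*x)/9.
Then F(2) - F(0) = (50*exp(-6)/9) - (2/9) = -2/9 + 50*exp(-6)/9.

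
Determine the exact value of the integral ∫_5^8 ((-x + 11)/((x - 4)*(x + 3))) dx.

-2*log(11) + 8*log(2)

Factor the denominator: x**2 - x - 12 = (x + 3)(x - 4).
Partial fractions: (-x + 11)/((x - 4)*(x + 3)) = -2/(x + 3) + 1/(x - 4).
An antiderivative is F(x) = log(x - 4) - 2*log(x + 3).
Then F(8) - F(5) = (-2*log(11) + 2*log(2)) - (-log(64)) = -2*log(11) + 8*log(2).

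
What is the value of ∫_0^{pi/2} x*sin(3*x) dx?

-1/9

Integrate by parts once (u = x, dv = sin(3*x) dx).
An antiderivative is F(x) = -x*cos(3*x)/3 + sin(3*x)/9.
Then F(pi/2) - F(0) = (-1/9) - (0) = -1/9.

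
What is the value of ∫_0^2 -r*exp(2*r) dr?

Integrate by parts once (u = r, dv = -exp(2*r) dr).
An antiderivative is F(r) = (-2*r + 1)*exp(2*r)/4.
Then F(2) - F(0) = (-3*exp(4)/4) - (1/4) = -3*exp(4)/4 - 1/4.

-3*exp(4)/4 - 1/4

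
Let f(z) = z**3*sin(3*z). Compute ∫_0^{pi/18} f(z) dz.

-1/27 - sqrt(3)*pi**3/34992 + pi**2/1944 + sqrt(3)*pi/162

Integrate by parts 3 times (u = z^3, dv = sin(3*z) dz).
An antiderivative is F(z) = -z**3*cos(3*z)/3 + z**2*sin(3*z)/3 + 2*z*cos(3*z)/9 - 2*sin(3*z)/27.
Then F(pi/18) - F(0) = (-1/27 - sqrt(3)*pi**3/34992 + pi**2/1944 + sqrt(3)*pi/162) - (0) = -1/27 - sqrt(3)*pi**3/34992 + pi**2/1944 + sqrt(3)*pi/162.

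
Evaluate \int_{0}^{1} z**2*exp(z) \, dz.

-2 + E

Integrate by parts twice (u = z^2, dv = exp(z) dz).
An antiderivative is F(z) = (z**2 - 2*z + 2)*exp(z).
Then F(1) - F(0) = (E) - (2) = -2 + E.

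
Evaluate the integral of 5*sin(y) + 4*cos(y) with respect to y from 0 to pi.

10

An antiderivative is F(y) = 4*sin(y) - 5*cos(y).
Then F(pi) - F(0) = (5) - (-5) = 10.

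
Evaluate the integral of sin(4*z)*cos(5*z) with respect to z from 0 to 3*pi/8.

-4/9 + 5*sqrt(2 - sqrt(2))/18

Use the identity sin(4*z)cos(5*z) = [sin(9*z) + sin(-z)]/2.
An antiderivative is F(z) = cos(z)/2 - cos(9*z)/18.
Then F(3*pi/8) - F(0) = (5*sqrt(2 - sqrt(2))/18) - (4/9) = -4/9 + 5*sqrt(2 - sqrt(2))/18.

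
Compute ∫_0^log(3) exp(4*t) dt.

20

Let u = exp(t), so du = exp(t) dt. When t = 0, u = 1; when t = log(3), u = 3.
The integral becomes ∫ u**3 du from 1 to 3, with antiderivative u**4/4.
Back in t: F(t) = exp(4*t)/4.
Then F(log(3)) - F(0) = (81/4) - (1/4) = 20.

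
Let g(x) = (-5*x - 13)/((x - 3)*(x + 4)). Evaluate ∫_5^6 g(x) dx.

log(8/45)

Factor the denominator: x**2 + x - 12 = (x + 4)(x - 3).
Partial fractions: (-5*x - 13)/((x - 3)*(x + 4)) = -1/(x + 4) - 4/(x - 3).
An antiderivative is F(x) = -4*log(x - 3) - log(x + 4).
Then F(6) - F(5) = (-4*log(3) - log(5) - log(2)) - (-4*log(2) - 2*log(3)) = log(8/45).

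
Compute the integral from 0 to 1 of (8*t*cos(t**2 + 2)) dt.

-4*sin(2) + 4*sin(3)

Let u = t**2 + 2, so du = 2*t dt. When t = 0, u = 2; when t = 1, u = 3.
The integral becomes 4·∫ cos(u) du from 2 to 3, with antiderivative 4*sin(u).
Back in t: F(t) = 4*sin(t**2 + 2).
Then F(1) - F(0) = (4*sin(3)) - (4*sin(2)) = -4*sin(2) + 4*sin(3).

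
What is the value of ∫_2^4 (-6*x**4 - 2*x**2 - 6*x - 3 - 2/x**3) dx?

By the power rule, an antiderivative is F(x) = -6*x**5/5 - 2*x**3/3 - 3*x**2 - 3*x + x**(-2).
Then F(4) - F(2) = (-319537/240) - (-3689/60) = -304781/240.

-304781/240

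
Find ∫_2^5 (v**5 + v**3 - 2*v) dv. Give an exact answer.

10899/4

By the power rule, an antiderivative is F(v) = v**6/6 + v**4/4 - v**2.
Then F(5) - F(2) = (32825/12) - (32/3) = 10899/4.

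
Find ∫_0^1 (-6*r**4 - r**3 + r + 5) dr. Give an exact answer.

81/20

By the power rule, an antiderivative is F(r) = -6*r**5/5 - r**4/4 + r**2/2 + 5*r.
Then F(1) - F(0) = (81/20) - (0) = 81/20.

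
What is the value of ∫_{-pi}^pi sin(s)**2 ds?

pi

Use the identity sin^2(s) = (1 - cos(2*s))/2.
An antiderivative is F(s) = s/2 - sin(2*s)/4.
Then F(pi) - F(-pi) = (pi/2) - (-pi/2) = pi.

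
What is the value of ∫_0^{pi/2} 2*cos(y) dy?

2

An antiderivative is F(y) = 2*sin(y).
Then F(pi/2) - F(0) = (2) - (0) = 2.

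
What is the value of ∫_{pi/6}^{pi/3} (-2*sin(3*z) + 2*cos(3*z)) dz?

An antiderivative is F(z) = 2*sin(3*z)/3 + 2*cos(3*z)/3.
Then F(pi/3) - F(pi/6) = (-2/3) - (2/3) = -4/3.

-4/3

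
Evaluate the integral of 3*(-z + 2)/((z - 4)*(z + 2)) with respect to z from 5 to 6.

Factor the denominator: z**2 - 2*z - 8 = (z + 2)(z - 4).
Partial fractions: 3*(-z + 2)/((z - 4)*(z + 2)) = -2/(z + 2) - 1/(z - 4).
An antiderivative is F(z) = -log(z - 4) - 2*log(z + 2).
Then F(6) - F(5) = (-7*log(2)) - (-log(49)) = -7*log(2) + 2*log(7).

-7*log(2) + 2*log(7)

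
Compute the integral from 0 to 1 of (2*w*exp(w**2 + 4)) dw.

-exp(4) + exp(5)

Let u = w**2 + 4, so du = 2*w dw. When w = 0, u = 4; when w = 1, u = 5.
The integral becomes ∫ exp(u) du from 4 to 5, with antiderivative exp(u).
Back in w: F(w) = exp(w**2 + 4).
Then F(1) - F(0) = (exp(5)) - (exp(4)) = -exp(4) + exp(5).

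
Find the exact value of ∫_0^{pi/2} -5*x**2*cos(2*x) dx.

Integrate by parts twice (u = x^2, dv = -5*cos(2*x) dx).
An antiderivative is F(x) = -5*x**2*sin(2*x)/2 - 5*x*cos(2*x)/2 + 5*sin(2*x)/4.
Then F(pi/2) - F(0) = (5*pi/4) - (0) = 5*pi/4.

5*pi/4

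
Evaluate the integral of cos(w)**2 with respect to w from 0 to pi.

pi/2

Use the identity cos^2(w) = (1 + cos(2*w))/2.
An antiderivative is F(w) = w/2 + sin(2*w)/4.
Then F(pi) - F(0) = (pi/2) - (0) = pi/2.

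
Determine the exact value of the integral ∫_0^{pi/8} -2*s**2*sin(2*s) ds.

-sqrt(2)/4 - sqrt(2)*pi/16 + sqrt(2)*pi**2/128 + 1/2

Integrate by parts twice (u = s^2, dv = -2*sin(2*s) ds).
An antiderivative is F(s) = s**2*cos(2*s) - s*sin(2*s) - cos(2*s)/2.
Then F(pi/8) - F(0) = (sqrt(2)*(-32 - 8*pi + pi**2)/128) - (-1/2) = -sqrt(2)/4 - sqrt(2)*pi/16 + sqrt(2)*pi**2/128 + 1/2.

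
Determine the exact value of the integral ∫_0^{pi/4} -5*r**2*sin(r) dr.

-5*sqrt(2) - 5*sqrt(2)*pi/4 + 5*sqrt(2)*pi**2/32 + 10

Integrate by parts twice (u = r^2, dv = -5*sin(r) dr).
An antiderivative is F(r) = 5*r**2*cos(r) - 10*r*sin(r) - 10*cos(r).
Then F(pi/4) - F(0) = (5*sqrt(2)*(-32 - 8*pi + pi**2)/32) - (-10) = -5*sqrt(2) - 5*sqrt(2)*pi/4 + 5*sqrt(2)*pi**2/32 + 10.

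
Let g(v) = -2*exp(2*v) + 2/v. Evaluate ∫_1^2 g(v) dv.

An antiderivative is F(v) = -exp(2*v) + 2*log(v).
Then F(2) - F(1) = (-exp(4) + log(4)) - (-exp(2)) = -exp(4) + log(4) + exp(2).

-exp(4) + log(4) + exp(2)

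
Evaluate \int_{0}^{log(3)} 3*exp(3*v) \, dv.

26

Let u = exp(v), so du = exp(v) dv. When v = 0, u = 1; when v = log(3), u = 3.
The integral becomes 3·∫ u**2 du from 1 to 3, with antiderivative u**3.
Back in v: F(v) = exp(3*v).
Then F(log(3)) - F(0) = (27) - (1) = 26.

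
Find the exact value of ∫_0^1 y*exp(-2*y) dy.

(-3 + exp(2))*exp(-2)/4

Integrate by parts once (u = y, dv = exp(-2*y) dy).
An antiderivative is F(y) = (-2*y - 1)*exp(-2*y)/4.
Then F(1) - F(0) = (-3*exp(-2)/4) - (-1/4) = (-3 + exp(2))*exp(-2)/4.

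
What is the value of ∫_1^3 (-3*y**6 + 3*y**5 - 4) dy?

-4066/7

By the power rule, an antiderivative is F(y) = -3*y**7/7 + y**6/2 - 4*y.
Then F(3) - F(1) = (-8187/14) - (-55/14) = -4066/7.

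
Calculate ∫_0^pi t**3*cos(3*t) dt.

Integrate by parts 3 times (u = t^3, dv = cos(3*t) dt).
An antiderivative is F(t) = t**3*sin(3*t)/3 + t**2*cos(3*t)/3 - 2*t*sin(3*t)/9 - 2*cos(3*t)/27.
Then F(pi) - F(0) = (2/27 - pi**2/3) - (-2/27) = 4/27 - pi**2/3.

4/27 - pi**2/3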